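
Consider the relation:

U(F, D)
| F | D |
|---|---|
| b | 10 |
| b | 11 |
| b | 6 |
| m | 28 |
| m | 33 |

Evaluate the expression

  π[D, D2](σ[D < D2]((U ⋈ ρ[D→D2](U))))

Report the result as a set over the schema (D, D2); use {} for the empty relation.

{(10, 11), (28, 33), (6, 10), (6, 11)}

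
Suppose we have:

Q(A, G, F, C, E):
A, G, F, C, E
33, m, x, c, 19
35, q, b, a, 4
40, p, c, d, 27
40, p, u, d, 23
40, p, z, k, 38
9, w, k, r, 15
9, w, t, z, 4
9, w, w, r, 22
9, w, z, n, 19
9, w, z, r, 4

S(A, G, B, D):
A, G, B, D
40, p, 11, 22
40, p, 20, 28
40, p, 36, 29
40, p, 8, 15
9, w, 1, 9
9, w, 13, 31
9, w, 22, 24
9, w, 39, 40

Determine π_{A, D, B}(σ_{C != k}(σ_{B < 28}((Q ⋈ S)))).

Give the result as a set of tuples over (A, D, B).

Q ⋈ S (natural join on A, G): {(40, p, c, d, 27, 11, 22), (40, p, c, d, 27, 20, 28), (40, p, c, d, 27, 36, 29), (40, p, c, d, 27, 8, 15), (40, p, u, d, 23, 11, 22), (40, p, u, d, 23, 20, 28), (40, p, u, d, 23, 36, 29), (40, p, u, d, 23, 8, 15), (40, p, z, k, 38, 11, 22), (40, p, z, k, 38, 20, 28), (40, p, z, k, 38, 36, 29), (40, p, z, k, 38, 8, 15), (9, w, k, r, 15, 1, 9), (9, w, k, r, 15, 13, 31), (9, w, k, r, 15, 22, 24), (9, w, k, r, 15, 39, 40), (9, w, t, z, 4, 1, 9), (9, w, t, z, 4, 13, 31), (9, w, t, z, 4, 22, 24), (9, w, t, z, 4, 39, 40), (9, w, w, r, 22, 1, 9), (9, w, w, r, 22, 13, 31), (9, w, w, r, 22, 22, 24), (9, w, w, r, 22, 39, 40), (9, w, z, n, 19, 1, 9), (9, w, z, n, 19, 13, 31), (9, w, z, n, 19, 22, 24), (9, w, z, n, 19, 39, 40), (9, w, z, r, 4, 1, 9), (9, w, z, r, 4, 13, 31), (9, w, z, r, 4, 22, 24), (9, w, z, r, 4, 39, 40)}
σ[B < 28]: keep tuples satisfying B < 28 → {(40, p, c, d, 27, 11, 22), (40, p, c, d, 27, 20, 28), (40, p, c, d, 27, 8, 15), (40, p, u, d, 23, 11, 22), (40, p, u, d, 23, 20, 28), (40, p, u, d, 23, 8, 15), (40, p, z, k, 38, 11, 22), (40, p, z, k, 38, 20, 28), (40, p, z, k, 38, 8, 15), (9, w, k, r, 15, 1, 9), (9, w, k, r, 15, 13, 31), (9, w, k, r, 15, 22, 24), (9, w, t, z, 4, 1, 9), (9, w, t, z, 4, 13, 31), (9, w, t, z, 4, 22, 24), (9, w, w, r, 22, 1, 9), (9, w, w, r, 22, 13, 31), (9, w, w, r, 22, 22, 24), (9, w, z, n, 19, 1, 9), (9, w, z, n, 19, 13, 31), (9, w, z, n, 19, 22, 24), (9, w, z, r, 4, 1, 9), (9, w, z, r, 4, 13, 31), (9, w, z, r, 4, 22, 24)}
σ[C != k]: keep tuples satisfying C != k → {(40, p, c, d, 27, 11, 22), (40, p, c, d, 27, 20, 28), (40, p, c, d, 27, 8, 15), (40, p, u, d, 23, 11, 22), (40, p, u, d, 23, 20, 28), (40, p, u, d, 23, 8, 15), (9, w, k, r, 15, 1, 9), (9, w, k, r, 15, 13, 31), (9, w, k, r, 15, 22, 24), (9, w, t, z, 4, 1, 9), (9, w, t, z, 4, 13, 31), (9, w, t, z, 4, 22, 24), (9, w, w, r, 22, 1, 9), (9, w, w, r, 22, 13, 31), (9, w, w, r, 22, 22, 24), (9, w, z, n, 19, 1, 9), (9, w, z, n, 19, 13, 31), (9, w, z, n, 19, 22, 24), (9, w, z, r, 4, 1, 9), (9, w, z, r, 4, 13, 31), (9, w, z, r, 4, 22, 24)}
π_{A, D, B} gives {(40, 15, 8), (40, 22, 11), (40, 28, 20), (9, 24, 22), (9, 31, 13), (9, 9, 1)} (15 duplicate(s) eliminated).

{(40, 15, 8), (40, 22, 11), (40, 28, 20), (9, 24, 22), (9, 31, 13), (9, 9, 1)}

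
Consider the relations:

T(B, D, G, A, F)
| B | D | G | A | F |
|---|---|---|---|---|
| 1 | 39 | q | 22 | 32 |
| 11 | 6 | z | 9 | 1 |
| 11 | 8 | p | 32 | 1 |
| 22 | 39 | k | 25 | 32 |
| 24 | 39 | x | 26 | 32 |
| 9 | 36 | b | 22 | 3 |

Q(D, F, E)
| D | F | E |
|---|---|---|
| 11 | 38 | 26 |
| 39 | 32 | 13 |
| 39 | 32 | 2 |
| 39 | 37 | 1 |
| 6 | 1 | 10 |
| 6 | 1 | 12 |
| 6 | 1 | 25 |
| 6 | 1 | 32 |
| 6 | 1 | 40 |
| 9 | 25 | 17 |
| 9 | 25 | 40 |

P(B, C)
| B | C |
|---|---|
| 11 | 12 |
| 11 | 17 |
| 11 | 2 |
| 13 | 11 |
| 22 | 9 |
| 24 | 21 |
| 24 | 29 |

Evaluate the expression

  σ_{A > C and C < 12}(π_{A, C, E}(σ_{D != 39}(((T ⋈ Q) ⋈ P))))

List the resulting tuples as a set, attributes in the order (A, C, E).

{(9, 2, 10), (9, 2, 12), (9, 2, 25), (9, 2, 32), (9, 2, 40)}

Joining T and Q on D, F yields {(1, 39, q, 22, 32, 13), (1, 39, q, 22, 32, 2), (11, 6, z, 9, 1, 10), (11, 6, z, 9, 1, 12), (11, 6, z, 9, 1, 25), (11, 6, z, 9, 1, 32), (11, 6, z, 9, 1, 40), (22, 39, k, 25, 32, 13), (22, 39, k, 25, 32, 2), (24, 39, x, 26, 32, 13), (24, 39, x, 26, 32, 2)}.
Joining (T ⋈ Q) and P on B yields {(11, 6, z, 9, 1, 10, 12), (11, 6, z, 9, 1, 10, 17), (11, 6, z, 9, 1, 10, 2), (11, 6, z, 9, 1, 12, 12), (11, 6, z, 9, 1, 12, 17), (11, 6, z, 9, 1, 12, 2), (11, 6, z, 9, 1, 25, 12), (11, 6, z, 9, 1, 25, 17), (11, 6, z, 9, 1, 25, 2), (11, 6, z, 9, 1, 32, 12), (11, 6, z, 9, 1, 32, 17), (11, 6, z, 9, 1, 32, 2), (11, 6, z, 9, 1, 40, 12), (11, 6, z, 9, 1, 40, 17), (11, 6, z, 9, 1, 40, 2), (22, 39, k, 25, 32, 13, 9), (22, 39, k, 25, 32, 2, 9), (24, 39, x, 26, 32, 13, 21), (24, 39, x, 26, 32, 13, 29), (24, 39, x, 26, 32, 2, 21), (24, 39, x, 26, 32, 2, 29)}.
Filtering on D != 39 leaves {(11, 6, z, 9, 1, 10, 12), (11, 6, z, 9, 1, 10, 17), (11, 6, z, 9, 1, 10, 2), (11, 6, z, 9, 1, 12, 12), (11, 6, z, 9, 1, 12, 17), (11, 6, z, 9, 1, 12, 2), (11, 6, z, 9, 1, 25, 12), (11, 6, z, 9, 1, 25, 17), (11, 6, z, 9, 1, 25, 2), (11, 6, z, 9, 1, 32, 12), (11, 6, z, 9, 1, 32, 17), (11, 6, z, 9, 1, 32, 2), (11, 6, z, 9, 1, 40, 12), (11, 6, z, 9, 1, 40, 17), (11, 6, z, 9, 1, 40, 2)}.
Projecting to A, C, E: {(9, 12, 10), (9, 12, 12), (9, 12, 25), (9, 12, 32), (9, 12, 40), (9, 17, 10), (9, 17, 12), (9, 17, 25), (9, 17, 32), (9, 17, 40), (9, 2, 10), (9, 2, 12), (9, 2, 25), (9, 2, 32), (9, 2, 40)}
Filtering on A > C and C < 12 leaves {(9, 2, 10), (9, 2, 12), (9, 2, 25), (9, 2, 32), (9, 2, 40)}.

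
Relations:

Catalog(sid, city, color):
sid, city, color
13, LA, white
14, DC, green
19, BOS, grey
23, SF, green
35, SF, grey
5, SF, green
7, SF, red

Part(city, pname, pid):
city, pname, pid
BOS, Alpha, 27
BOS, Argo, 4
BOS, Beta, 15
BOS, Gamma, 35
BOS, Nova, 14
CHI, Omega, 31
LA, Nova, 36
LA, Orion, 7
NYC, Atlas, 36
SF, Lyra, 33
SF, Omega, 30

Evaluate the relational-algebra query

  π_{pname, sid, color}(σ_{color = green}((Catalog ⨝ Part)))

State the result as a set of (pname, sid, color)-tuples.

{(Lyra, 23, green), (Lyra, 5, green), (Omega, 23, green), (Omega, 5, green)}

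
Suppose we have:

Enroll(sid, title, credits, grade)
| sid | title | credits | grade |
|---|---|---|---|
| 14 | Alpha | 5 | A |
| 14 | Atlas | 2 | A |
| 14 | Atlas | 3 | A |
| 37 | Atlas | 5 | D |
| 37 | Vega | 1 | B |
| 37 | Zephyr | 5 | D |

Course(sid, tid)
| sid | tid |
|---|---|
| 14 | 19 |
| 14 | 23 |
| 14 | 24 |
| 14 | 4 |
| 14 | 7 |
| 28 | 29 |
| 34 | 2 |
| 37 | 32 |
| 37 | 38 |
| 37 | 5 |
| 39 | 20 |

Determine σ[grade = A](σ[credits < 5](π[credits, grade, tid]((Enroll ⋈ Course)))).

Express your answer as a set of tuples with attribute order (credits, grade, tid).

{(2, A, 19), (2, A, 23), (2, A, 24), (2, A, 4), (2, A, 7), (3, A, 19), (3, A, 23), (3, A, 24), (3, A, 4), (3, A, 7)}

Enroll ⋈ Course (natural join on sid): {(14, Alpha, 5, A, 19), (14, Alpha, 5, A, 23), (14, Alpha, 5, A, 24), (14, Alpha, 5, A, 4), (14, Alpha, 5, A, 7), (14, Atlas, 2, A, 19), (14, Atlas, 2, A, 23), (14, Atlas, 2, A, 24), (14, Atlas, 2, A, 4), (14, Atlas, 2, A, 7), (14, Atlas, 3, A, 19), (14, Atlas, 3, A, 23), (14, Atlas, 3, A, 24), (14, Atlas, 3, A, 4), (14, Atlas, 3, A, 7), (37, Atlas, 5, D, 32), (37, Atlas, 5, D, 38), (37, Atlas, 5, D, 5), (37, Vega, 1, B, 32), (37, Vega, 1, B, 38), (37, Vega, 1, B, 5), (37, Zephyr, 5, D, 32), (37, Zephyr, 5, D, 38), (37, Zephyr, 5, D, 5)}
Keep only column(s) credits, grade, tid (3 duplicate(s) eliminated): {(1, B, 32), (1, B, 38), (1, B, 5), (2, A, 19), (2, A, 23), (2, A, 24), (2, A, 4), (2, A, 7), (3, A, 19), (3, A, 23), (3, A, 24), (3, A, 4), (3, A, 7), (5, A, 19), (5, A, 23), (5, A, 24), (5, A, 4), (5, A, 7), (5, D, 32), (5, D, 38), (5, D, 5)}
Filtering on credits < 5 leaves {(1, B, 32), (1, B, 38), (1, B, 5), (2, A, 19), (2, A, 23), (2, A, 24), (2, A, 4), (2, A, 7), (3, A, 19), (3, A, 23), (3, A, 24), (3, A, 4), (3, A, 7)}.
Filtering on grade = A leaves {(2, A, 19), (2, A, 23), (2, A, 24), (2, A, 4), (2, A, 7), (3, A, 19), (3, A, 23), (3, A, 24), (3, A, 4), (3, A, 7)}.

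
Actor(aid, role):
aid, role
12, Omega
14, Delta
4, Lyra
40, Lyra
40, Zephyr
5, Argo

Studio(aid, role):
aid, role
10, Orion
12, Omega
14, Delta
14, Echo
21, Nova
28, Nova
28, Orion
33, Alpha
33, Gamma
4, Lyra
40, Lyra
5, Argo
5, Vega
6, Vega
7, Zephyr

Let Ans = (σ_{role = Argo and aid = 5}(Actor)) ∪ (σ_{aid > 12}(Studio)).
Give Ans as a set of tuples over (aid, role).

σ[role = Argo and aid = 5]: keep tuples satisfying role = Argo and aid = 5 → {(5, Argo)}
σ[aid > 12]: keep tuples satisfying aid > 12 → {(14, Delta), (14, Echo), (21, Nova), (28, Nova), (28, Orion), (33, Alpha), (33, Gamma), (40, Lyra)}
Union: {(5, Argo)} with {(14, Delta), (14, Echo), (21, Nova), (28, Nova), (28, Orion), (33, Alpha), (33, Gamma), (40, Lyra)} → {(14, Delta), (14, Echo), (21, Nova), (28, Nova), (28, Orion), (33, Alpha), (33, Gamma), (40, Lyra), (5, Argo)}

{(14, Delta), (14, Echo), (21, Nova), (28, Nova), (28, Orion), (33, Alpha), (33, Gamma), (40, Lyra), (5, Argo)}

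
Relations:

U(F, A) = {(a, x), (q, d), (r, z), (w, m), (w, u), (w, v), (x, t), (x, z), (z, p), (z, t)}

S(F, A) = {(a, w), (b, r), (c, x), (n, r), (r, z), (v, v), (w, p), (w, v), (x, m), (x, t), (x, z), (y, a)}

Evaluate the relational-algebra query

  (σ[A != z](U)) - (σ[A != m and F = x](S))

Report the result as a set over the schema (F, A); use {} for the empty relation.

{(a, x), (q, d), (w, m), (w, u), (w, v), (z, p), (z, t)}

Selection A != z: {(a, x), (q, d), (w, m), (w, u), (w, v), (x, t), (z, p), (z, t)}
Selection A != m and F = x: {(x, t), (x, z)}
Set difference of the two operands is {(a, x), (q, d), (w, m), (w, u), (w, v), (z, p), (z, t)}.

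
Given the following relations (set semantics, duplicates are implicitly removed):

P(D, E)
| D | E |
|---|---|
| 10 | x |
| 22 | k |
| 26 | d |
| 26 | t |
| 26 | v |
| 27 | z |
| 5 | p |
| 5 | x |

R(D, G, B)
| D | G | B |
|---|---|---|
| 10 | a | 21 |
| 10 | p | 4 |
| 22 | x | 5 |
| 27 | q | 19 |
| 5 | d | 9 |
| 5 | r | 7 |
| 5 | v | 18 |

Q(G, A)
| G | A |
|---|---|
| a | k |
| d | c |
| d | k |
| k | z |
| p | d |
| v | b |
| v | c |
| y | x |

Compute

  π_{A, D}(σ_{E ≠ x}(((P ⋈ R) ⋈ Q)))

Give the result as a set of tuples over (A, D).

{(b, 5), (c, 5), (k, 5)}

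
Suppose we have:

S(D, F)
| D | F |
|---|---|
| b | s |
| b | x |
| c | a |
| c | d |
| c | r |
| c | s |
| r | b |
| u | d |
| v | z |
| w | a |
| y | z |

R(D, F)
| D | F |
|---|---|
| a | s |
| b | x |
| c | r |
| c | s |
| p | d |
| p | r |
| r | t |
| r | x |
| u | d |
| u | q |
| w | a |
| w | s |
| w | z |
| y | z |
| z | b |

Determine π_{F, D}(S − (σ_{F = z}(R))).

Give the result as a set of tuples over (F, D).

{(a, c), (a, w), (b, r), (d, c), (d, u), (r, c), (s, b), (s, c), (x, b), (z, v)}

σ[F = z]: keep tuples satisfying F = z → {(w, z), (y, z)}
Set difference of the two operands is {(b, s), (b, x), (c, a), (c, d), (c, r), (c, s), (r, b), (u, d), (v, z), (w, a)}.
π[F, D]: project onto (F, D) → {(a, c), (a, w), (b, r), (d, c), (d, u), (r, c), (s, b), (s, c), (x, b), (z, v)}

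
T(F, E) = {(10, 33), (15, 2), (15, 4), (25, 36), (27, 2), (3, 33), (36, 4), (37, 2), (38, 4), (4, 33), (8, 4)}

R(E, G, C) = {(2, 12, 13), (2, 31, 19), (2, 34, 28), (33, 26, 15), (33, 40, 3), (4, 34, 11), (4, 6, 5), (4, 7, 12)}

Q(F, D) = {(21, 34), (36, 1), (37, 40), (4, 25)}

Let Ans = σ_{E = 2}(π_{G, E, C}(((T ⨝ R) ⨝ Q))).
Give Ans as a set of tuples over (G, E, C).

{(12, 2, 13), (31, 2, 19), (34, 2, 28)}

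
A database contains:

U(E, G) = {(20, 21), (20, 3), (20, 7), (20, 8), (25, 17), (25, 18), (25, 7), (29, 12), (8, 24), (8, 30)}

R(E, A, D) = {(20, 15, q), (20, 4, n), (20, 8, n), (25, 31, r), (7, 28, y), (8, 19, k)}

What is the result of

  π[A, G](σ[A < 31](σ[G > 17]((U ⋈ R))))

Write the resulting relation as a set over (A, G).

U ⋈ R (natural join on E): {(20, 21, 15, q), (20, 21, 4, n), (20, 21, 8, n), (20, 3, 15, q), (20, 3, 4, n), (20, 3, 8, n), (20, 7, 15, q), (20, 7, 4, n), (20, 7, 8, n), (20, 8, 15, q), (20, 8, 4, n), (20, 8, 8, n), (25, 17, 31, r), (25, 18, 31, r), (25, 7, 31, r), (8, 24, 19, k), (8, 30, 19, k)}
Apply σ_{G > 17}; surviving tuples: {(20, 21, 15, q), (20, 21, 4, n), (20, 21, 8, n), (25, 18, 31, r), (8, 24, 19, k), (8, 30, 19, k)}
Apply σ_{A < 31}; surviving tuples: {(20, 21, 15, q), (20, 21, 4, n), (20, 21, 8, n), (8, 24, 19, k), (8, 30, 19, k)}
π[A, G]: project onto (A, G) → {(15, 21), (19, 24), (19, 30), (4, 21), (8, 21)}

{(15, 21), (19, 24), (19, 30), (4, 21), (8, 21)}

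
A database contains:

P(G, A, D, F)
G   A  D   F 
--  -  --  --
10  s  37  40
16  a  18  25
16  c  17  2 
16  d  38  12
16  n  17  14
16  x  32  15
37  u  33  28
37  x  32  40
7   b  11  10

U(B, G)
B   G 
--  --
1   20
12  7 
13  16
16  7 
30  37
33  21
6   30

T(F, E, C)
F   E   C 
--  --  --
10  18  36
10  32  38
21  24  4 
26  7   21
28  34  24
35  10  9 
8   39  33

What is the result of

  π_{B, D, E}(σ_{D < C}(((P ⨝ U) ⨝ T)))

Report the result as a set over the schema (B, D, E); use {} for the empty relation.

{(12, 11, 18), (12, 11, 32), (16, 11, 18), (16, 11, 32)}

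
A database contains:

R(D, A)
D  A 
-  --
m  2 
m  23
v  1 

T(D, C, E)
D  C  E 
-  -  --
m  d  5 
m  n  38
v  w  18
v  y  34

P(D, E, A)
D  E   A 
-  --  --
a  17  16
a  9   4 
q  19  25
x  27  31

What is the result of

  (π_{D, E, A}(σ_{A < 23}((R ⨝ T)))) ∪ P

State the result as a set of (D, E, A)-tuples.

{(a, 17, 16), (a, 9, 4), (m, 38, 2), (m, 5, 2), (q, 19, 25), (v, 18, 1), (v, 34, 1), (x, 27, 31)}

Joining R and T on D yields {(m, 2, d, 5), (m, 2, n, 38), (m, 23, d, 5), (m, 23, n, 38), (v, 1, w, 18), (v, 1, y, 34)}.
Selection A < 23: {(m, 2, d, 5), (m, 2, n, 38), (v, 1, w, 18), (v, 1, y, 34)}
Keep only column(s) D, E, A: {(m, 38, 2), (m, 5, 2), (v, 18, 1), (v, 34, 1)}
Union: {(m, 38, 2), (m, 5, 2), (v, 18, 1), (v, 34, 1)} with {(a, 17, 16), (a, 9, 4), (q, 19, 25), (x, 27, 31)} → {(a, 17, 16), (a, 9, 4), (m, 38, 2), (m, 5, 2), (q, 19, 25), (v, 18, 1), (v, 34, 1), (x, 27, 31)}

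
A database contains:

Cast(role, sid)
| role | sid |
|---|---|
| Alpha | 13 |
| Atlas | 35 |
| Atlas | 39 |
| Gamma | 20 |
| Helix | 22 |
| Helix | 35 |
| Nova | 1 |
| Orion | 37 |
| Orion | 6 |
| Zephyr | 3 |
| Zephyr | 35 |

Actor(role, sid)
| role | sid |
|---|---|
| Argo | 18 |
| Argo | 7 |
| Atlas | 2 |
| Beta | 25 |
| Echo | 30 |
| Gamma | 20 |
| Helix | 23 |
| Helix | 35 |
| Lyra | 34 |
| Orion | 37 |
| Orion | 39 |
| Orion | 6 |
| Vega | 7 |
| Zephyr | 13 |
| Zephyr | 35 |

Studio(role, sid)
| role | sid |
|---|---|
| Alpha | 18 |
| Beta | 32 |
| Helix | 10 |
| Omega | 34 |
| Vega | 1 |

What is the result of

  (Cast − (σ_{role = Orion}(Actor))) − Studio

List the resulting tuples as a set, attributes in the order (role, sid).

{(Alpha, 13), (Atlas, 35), (Atlas, 39), (Gamma, 20), (Helix, 22), (Helix, 35), (Nova, 1), (Zephyr, 3), (Zephyr, 35)}

Selection role = Orion: {(Orion, 37), (Orion, 39), (Orion, 6)}
Taking the difference: {(Alpha, 13), (Atlas, 35), (Atlas, 39), (Gamma, 20), (Helix, 22), (Helix, 35), (Nova, 1), (Zephyr, 3), (Zephyr, 35)}
Taking the difference: {(Alpha, 13), (Atlas, 35), (Atlas, 39), (Gamma, 20), (Helix, 22), (Helix, 35), (Nova, 1), (Zephyr, 3), (Zephyr, 35)}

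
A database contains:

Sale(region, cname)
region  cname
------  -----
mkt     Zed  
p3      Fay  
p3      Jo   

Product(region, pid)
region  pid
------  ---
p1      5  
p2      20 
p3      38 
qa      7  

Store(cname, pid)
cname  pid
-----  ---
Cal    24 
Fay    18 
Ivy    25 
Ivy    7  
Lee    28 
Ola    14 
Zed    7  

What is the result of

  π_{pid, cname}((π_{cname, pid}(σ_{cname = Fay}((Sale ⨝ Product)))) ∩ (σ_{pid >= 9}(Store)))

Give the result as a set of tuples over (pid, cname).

{}

Sale ⋈ Product (natural join on region): {(p3, Fay, 38), (p3, Jo, 38)}
Selection cname = Fay: {(p3, Fay, 38)}
Keep only column(s) cname, pid: {(Fay, 38)}
Selection pid >= 9: {(Cal, 24), (Fay, 18), (Ivy, 25), (Lee, 28), (Ola, 14)}
Set intersection of the two operands is {}.
Keep only column(s) pid, cname: {}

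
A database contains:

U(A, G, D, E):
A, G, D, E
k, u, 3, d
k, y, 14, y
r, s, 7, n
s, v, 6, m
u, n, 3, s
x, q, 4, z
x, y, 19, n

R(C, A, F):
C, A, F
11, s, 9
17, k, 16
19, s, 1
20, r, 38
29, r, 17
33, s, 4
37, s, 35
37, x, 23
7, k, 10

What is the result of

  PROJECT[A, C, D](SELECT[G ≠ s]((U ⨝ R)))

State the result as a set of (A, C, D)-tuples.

{(k, 17, 14), (k, 17, 3), (k, 7, 14), (k, 7, 3), (s, 11, 6), (s, 19, 6), (s, 33, 6), (s, 37, 6), (x, 37, 19), (x, 37, 4)}

Natural join on A: {(k, u, 3, d, 17, 16), (k, u, 3, d, 7, 10), (k, y, 14, y, 17, 16), (k, y, 14, y, 7, 10), (r, s, 7, n, 20, 38), (r, s, 7, n, 29, 17), (s, v, 6, m, 11, 9), (s, v, 6, m, 19, 1), (s, v, 6, m, 33, 4), (s, v, 6, m, 37, 35), (x, q, 4, z, 37, 23), (x, y, 19, n, 37, 23)}
Apply σ_{G ≠ s}; surviving tuples: {(k, u, 3, d, 17, 16), (k, u, 3, d, 7, 10), (k, y, 14, y, 17, 16), (k, y, 14, y, 7, 10), (s, v, 6, m, 11, 9), (s, v, 6, m, 19, 1), (s, v, 6, m, 33, 4), (s, v, 6, m, 37, 35), (x, q, 4, z, 37, 23), (x, y, 19, n, 37, 23)}
Keep only column(s) A, C, D: {(k, 17, 14), (k, 17, 3), (k, 7, 14), (k, 7, 3), (s, 11, 6), (s, 19, 6), (s, 33, 6), (s, 37, 6), (x, 37, 19), (x, 37, 4)}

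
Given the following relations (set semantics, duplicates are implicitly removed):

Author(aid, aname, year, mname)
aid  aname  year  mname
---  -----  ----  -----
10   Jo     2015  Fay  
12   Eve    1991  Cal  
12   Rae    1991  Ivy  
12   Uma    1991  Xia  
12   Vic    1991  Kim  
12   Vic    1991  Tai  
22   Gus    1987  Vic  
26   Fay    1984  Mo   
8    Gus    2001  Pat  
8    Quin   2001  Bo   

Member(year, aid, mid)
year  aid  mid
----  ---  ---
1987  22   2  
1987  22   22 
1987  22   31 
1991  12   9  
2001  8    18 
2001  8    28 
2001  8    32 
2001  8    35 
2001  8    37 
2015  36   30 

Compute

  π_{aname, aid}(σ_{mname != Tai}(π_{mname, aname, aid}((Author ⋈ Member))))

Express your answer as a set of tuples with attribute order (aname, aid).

Author ⋈ Member (natural join on aid, year): {(12, Eve, 1991, Cal, 9), (12, Rae, 1991, Ivy, 9), (12, Uma, 1991, Xia, 9), (12, Vic, 1991, Kim, 9), (12, Vic, 1991, Tai, 9), (22, Gus, 1987, Vic, 2), (22, Gus, 1987, Vic, 22), (22, Gus, 1987, Vic, 31), (8, Gus, 2001, Pat, 18), (8, Gus, 2001, Pat, 28), (8, Gus, 2001, Pat, 32), (8, Gus, 2001, Pat, 35), (8, Gus, 2001, Pat, 37), (8, Quin, 2001, Bo, 18), (8, Quin, 2001, Bo, 28), (8, Quin, 2001, Bo, 32), (8, Quin, 2001, Bo, 35), (8, Quin, 2001, Bo, 37)}
π_{mname, aname, aid} gives {(Bo, Quin, 8), (Cal, Eve, 12), (Ivy, Rae, 12), (Kim, Vic, 12), (Pat, Gus, 8), (Tai, Vic, 12), (Vic, Gus, 22), (Xia, Uma, 12)} (10 duplicate(s) eliminated).
Selection mname != Tai: {(Bo, Quin, 8), (Cal, Eve, 12), (Ivy, Rae, 12), (Kim, Vic, 12), (Pat, Gus, 8), (Vic, Gus, 22), (Xia, Uma, 12)}
π_{aname, aid} gives {(Eve, 12), (Gus, 22), (Gus, 8), (Quin, 8), (Rae, 12), (Uma, 12), (Vic, 12)}.

{(Eve, 12), (Gus, 22), (Gus, 8), (Quin, 8), (Rae, 12), (Uma, 12), (Vic, 12)}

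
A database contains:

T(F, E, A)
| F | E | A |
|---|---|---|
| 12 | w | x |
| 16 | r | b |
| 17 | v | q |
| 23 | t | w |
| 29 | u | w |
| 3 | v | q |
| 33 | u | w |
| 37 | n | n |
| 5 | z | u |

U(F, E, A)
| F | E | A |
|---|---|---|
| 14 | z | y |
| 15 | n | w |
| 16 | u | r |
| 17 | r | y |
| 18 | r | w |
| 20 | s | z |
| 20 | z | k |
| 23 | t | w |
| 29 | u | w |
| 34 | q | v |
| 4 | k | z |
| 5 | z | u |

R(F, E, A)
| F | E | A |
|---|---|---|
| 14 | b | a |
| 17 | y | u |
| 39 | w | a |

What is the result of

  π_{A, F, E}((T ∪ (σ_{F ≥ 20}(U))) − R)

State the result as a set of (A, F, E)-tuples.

{(b, 16, r), (k, 20, z), (n, 37, n), (q, 17, v), (q, 3, v), (u, 5, z), (v, 34, q), (w, 23, t), (w, 29, u), (w, 33, u), (x, 12, w), (z, 20, s)}

Filtering on F ≥ 20 leaves {(20, s, z), (20, z, k), (23, t, w), (29, u, w), (34, q, v)}.
Set union of the two operands is {(12, w, x), (16, r, b), (17, v, q), (20, s, z), (20, z, k), (23, t, w), (29, u, w), (3, v, q), (33, u, w), (34, q, v), (37, n, n), (5, z, u)}.
Set difference of the two operands is {(12, w, x), (16, r, b), (17, v, q), (20, s, z), (20, z, k), (23, t, w), (29, u, w), (3, v, q), (33, u, w), (34, q, v), (37, n, n), (5, z, u)}.
Keep only column(s) A, F, E: {(b, 16, r), (k, 20, z), (n, 37, n), (q, 17, v), (q, 3, v), (u, 5, z), (v, 34, q), (w, 23, t), (w, 29, u), (w, 33, u), (x, 12, w), (z, 20, s)}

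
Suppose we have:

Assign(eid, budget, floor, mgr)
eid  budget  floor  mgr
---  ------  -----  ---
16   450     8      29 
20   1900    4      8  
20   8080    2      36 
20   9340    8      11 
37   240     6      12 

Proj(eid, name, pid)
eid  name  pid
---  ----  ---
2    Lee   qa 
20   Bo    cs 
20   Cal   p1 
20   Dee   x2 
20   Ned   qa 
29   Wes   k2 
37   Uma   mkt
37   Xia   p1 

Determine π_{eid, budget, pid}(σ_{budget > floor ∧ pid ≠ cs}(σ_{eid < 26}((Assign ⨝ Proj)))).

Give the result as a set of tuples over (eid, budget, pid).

Natural join on eid: {(20, 1900, 4, 8, Bo, cs), (20, 1900, 4, 8, Cal, p1), (20, 1900, 4, 8, Dee, x2), (20, 1900, 4, 8, Ned, qa), (20, 8080, 2, 36, Bo, cs), (20, 8080, 2, 36, Cal, p1), (20, 8080, 2, 36, Dee, x2), (20, 8080, 2, 36, Ned, qa), (20, 9340, 8, 11, Bo, cs), (20, 9340, 8, 11, Cal, p1), (20, 9340, 8, 11, Dee, x2), (20, 9340, 8, 11, Ned, qa), (37, 240, 6, 12, Uma, mkt), (37, 240, 6, 12, Xia, p1)}
Apply σ_{eid < 26}; surviving tuples: {(20, 1900, 4, 8, Bo, cs), (20, 1900, 4, 8, Cal, p1), (20, 1900, 4, 8, Dee, x2), (20, 1900, 4, 8, Ned, qa), (20, 8080, 2, 36, Bo, cs), (20, 8080, 2, 36, Cal, p1), (20, 8080, 2, 36, Dee, x2), (20, 8080, 2, 36, Ned, qa), (20, 9340, 8, 11, Bo, cs), (20, 9340, 8, 11, Cal, p1), (20, 9340, 8, 11, Dee, x2), (20, 9340, 8, 11, Ned, qa)}
Apply σ_{budget > floor ∧ pid ≠ cs}; surviving tuples: {(20, 1900, 4, 8, Cal, p1), (20, 1900, 4, 8, Dee, x2), (20, 1900, 4, 8, Ned, qa), (20, 8080, 2, 36, Cal, p1), (20, 8080, 2, 36, Dee, x2), (20, 8080, 2, 36, Ned, qa), (20, 9340, 8, 11, Cal, p1), (20, 9340, 8, 11, Dee, x2), (20, 9340, 8, 11, Ned, qa)}
Projecting to eid, budget, pid: {(20, 1900, p1), (20, 1900, qa), (20, 1900, x2), (20, 8080, p1), (20, 8080, qa), (20, 8080, x2), (20, 9340, p1), (20, 9340, qa), (20, 9340, x2)}

{(20, 1900, p1), (20, 1900, qa), (20, 1900, x2), (20, 8080, p1), (20, 8080, qa), (20, 8080, x2), (20, 9340, p1), (20, 9340, qa), (20, 9340, x2)}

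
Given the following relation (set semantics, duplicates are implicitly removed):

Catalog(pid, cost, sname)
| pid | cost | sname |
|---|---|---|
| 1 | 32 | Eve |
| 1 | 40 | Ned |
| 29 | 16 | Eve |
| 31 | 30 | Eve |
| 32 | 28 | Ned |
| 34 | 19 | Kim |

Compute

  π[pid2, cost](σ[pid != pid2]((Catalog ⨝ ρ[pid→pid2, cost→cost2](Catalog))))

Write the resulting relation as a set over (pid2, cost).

{(1, 16), (1, 28), (1, 30), (29, 30), (29, 32), (31, 16), (31, 32), (32, 40)}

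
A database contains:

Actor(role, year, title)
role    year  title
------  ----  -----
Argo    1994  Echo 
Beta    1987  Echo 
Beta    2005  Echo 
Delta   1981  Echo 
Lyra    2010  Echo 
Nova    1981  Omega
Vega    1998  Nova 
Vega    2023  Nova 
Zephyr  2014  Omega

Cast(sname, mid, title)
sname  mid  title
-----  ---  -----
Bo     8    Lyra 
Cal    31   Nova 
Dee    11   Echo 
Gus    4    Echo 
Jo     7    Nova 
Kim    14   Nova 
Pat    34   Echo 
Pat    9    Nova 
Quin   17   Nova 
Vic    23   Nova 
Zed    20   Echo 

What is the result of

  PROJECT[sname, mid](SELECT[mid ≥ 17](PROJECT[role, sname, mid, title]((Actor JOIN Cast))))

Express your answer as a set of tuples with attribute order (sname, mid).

{(Cal, 31), (Pat, 34), (Quin, 17), (Vic, 23), (Zed, 20)}

Joining Actor and Cast on title yields {(Argo, 1994, Echo, Dee, 11), (Argo, 1994, Echo, Gus, 4), (Argo, 1994, Echo, Pat, 34), (Argo, 1994, Echo, Zed, 20), (Beta, 1987, Echo, Dee, 11), (Beta, 1987, Echo, Gus, 4), (Beta, 1987, Echo, Pat, 34), (Beta, 1987, Echo, Zed, 20), (Beta, 2005, Echo, Dee, 11), (Beta, 2005, Echo, Gus, 4), (Beta, 2005, Echo, Pat, 34), (Beta, 2005, Echo, Zed, 20), (Delta, 1981, Echo, Dee, 11), (Delta, 1981, Echo, Gus, 4), (Delta, 1981, Echo, Pat, 34), (Delta, 1981, Echo, Zed, 20), (Lyra, 2010, Echo, Dee, 11), (Lyra, 2010, Echo, Gus, 4), (Lyra, 2010, Echo, Pat, 34), (Lyra, 2010, Echo, Zed, 20), (Vega, 1998, Nova, Cal, 31), (Vega, 1998, Nova, Jo, 7), (Vega, 1998, Nova, Kim, 14), (Vega, 1998, Nova, Pat, 9), (Vega, 1998, Nova, Quin, 17), (Vega, 1998, Nova, Vic, 23), (Vega, 2023, Nova, Cal, 31), (Vega, 2023, Nova, Jo, 7), (Vega, 2023, Nova, Kim, 14), (Vega, 2023, Nova, Pat, 9), (Vega, 2023, Nova, Quin, 17), (Vega, 2023, Nova, Vic, 23)}.
Projecting to role, sname, mid, title (10 duplicate(s) eliminated): {(Argo, Dee, 11, Echo), (Argo, Gus, 4, Echo), (Argo, Pat, 34, Echo), (Argo, Zed, 20, Echo), (Beta, Dee, 11, Echo), (Beta, Gus, 4, Echo), (Beta, Pat, 34, Echo), (Beta, Zed, 20, Echo), (Delta, Dee, 11, Echo), (Delta, Gus, 4, Echo), (Delta, Pat, 34, Echo), (Delta, Zed, 20, Echo), (Lyra, Dee, 11, Echo), (Lyra, Gus, 4, Echo), (Lyra, Pat, 34, Echo), (Lyra, Zed, 20, Echo), (Vega, Cal, 31, Nova), (Vega, Jo, 7, Nova), (Vega, Kim, 14, Nova), (Vega, Pat, 9, Nova), (Vega, Quin, 17, Nova), (Vega, Vic, 23, Nova)}
Apply σ_{mid ≥ 17}; surviving tuples: {(Argo, Pat, 34, Echo), (Argo, Zed, 20, Echo), (Beta, Pat, 34, Echo), (Beta, Zed, 20, Echo), (Delta, Pat, 34, Echo), (Delta, Zed, 20, Echo), (Lyra, Pat, 34, Echo), (Lyra, Zed, 20, Echo), (Vega, Cal, 31, Nova), (Vega, Quin, 17, Nova), (Vega, Vic, 23, Nova)}
Projecting to sname, mid (6 duplicate(s) eliminated): {(Cal, 31), (Pat, 34), (Quin, 17), (Vic, 23), (Zed, 20)}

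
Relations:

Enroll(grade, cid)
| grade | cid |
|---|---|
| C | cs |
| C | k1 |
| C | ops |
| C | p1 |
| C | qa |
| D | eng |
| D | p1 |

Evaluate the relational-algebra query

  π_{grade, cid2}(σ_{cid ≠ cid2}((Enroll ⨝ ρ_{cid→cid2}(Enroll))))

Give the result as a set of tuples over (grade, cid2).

ρ[cid→cid2]: schema becomes (grade, cid2); tuples unchanged.
Joining Enroll and ρ_{cid→cid2}(Enroll) on grade yields {(C, cs, cs), (C, cs, k1), (C, cs, ops), (C, cs, p1), (C, cs, qa), (C, k1, cs), (C, k1, k1), (C, k1, ops), (C, k1, p1), (C, k1, qa), (C, ops, cs), (C, ops, k1), (C, ops, ops), (C, ops, p1), (C, ops, qa), (C, p1, cs), (C, p1, k1), (C, p1, ops), (C, p1, p1), (C, p1, qa), (C, qa, cs), (C, qa, k1), (C, qa, ops), (C, qa, p1), (C, qa, qa), (D, eng, eng), (D, eng, p1), (D, p1, eng), (D, p1, p1)}.
Apply σ_{cid ≠ cid2}; surviving tuples: {(C, cs, k1), (C, cs, ops), (C, cs, p1), (C, cs, qa), (C, k1, cs), (C, k1, ops), (C, k1, p1), (C, k1, qa), (C, ops, cs), (C, ops, k1), (C, ops, p1), (C, ops, qa), (C, p1, cs), (C, p1, k1), (C, p1, ops), (C, p1, qa), (C, qa, cs), (C, qa, k1), (C, qa, ops), (C, qa, p1), (D, eng, p1), (D, p1, eng)}
Projecting to grade, cid2 (15 duplicate(s) eliminated): {(C, cs), (C, k1), (C, ops), (C, p1), (C, qa), (D, eng), (D, p1)}

{(C, cs), (C, k1), (C, ops), (C, p1), (C, qa), (D, eng), (D, p1)}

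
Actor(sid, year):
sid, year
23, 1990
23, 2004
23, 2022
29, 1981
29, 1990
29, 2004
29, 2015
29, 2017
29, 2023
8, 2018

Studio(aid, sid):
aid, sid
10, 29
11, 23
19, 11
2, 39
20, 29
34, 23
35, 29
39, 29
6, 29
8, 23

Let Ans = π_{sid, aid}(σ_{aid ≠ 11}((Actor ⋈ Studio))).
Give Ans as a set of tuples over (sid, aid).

{(23, 34), (23, 8), (29, 10), (29, 20), (29, 35), (29, 39), (29, 6)}

Actor ⋈ Studio (natural join on sid): {(23, 1990, 11), (23, 1990, 34), (23, 1990, 8), (23, 2004, 11), (23, 2004, 34), (23, 2004, 8), (23, 2022, 11), (23, 2022, 34), (23, 2022, 8), (29, 1981, 10), (29, 1981, 20), (29, 1981, 35), (29, 1981, 39), (29, 1981, 6), (29, 1990, 10), (29, 1990, 20), (29, 1990, 35), (29, 1990, 39), (29, 1990, 6), (29, 2004, 10), (29, 2004, 20), (29, 2004, 35), (29, 2004, 39), (29, 2004, 6), (29, 2015, 10), (29, 2015, 20), (29, 2015, 35), (29, 2015, 39), (29, 2015, 6), (29, 2017, 10), (29, 2017, 20), (29, 2017, 35), (29, 2017, 39), (29, 2017, 6), (29, 2023, 10), (29, 2023, 20), (29, 2023, 35), (29, 2023, 39), (29, 2023, 6)}
σ[aid ≠ 11]: keep tuples satisfying aid ≠ 11 → {(23, 1990, 34), (23, 1990, 8), (23, 2004, 34), (23, 2004, 8), (23, 2022, 34), (23, 2022, 8), (29, 1981, 10), (29, 1981, 20), (29, 1981, 35), (29, 1981, 39), (29, 1981, 6), (29, 1990, 10), (29, 1990, 20), (29, 1990, 35), (29, 1990, 39), (29, 1990, 6), (29, 2004, 10), (29, 2004, 20), (29, 2004, 35), (29, 2004, 39), (29, 2004, 6), (29, 2015, 10), (29, 2015, 20), (29, 2015, 35), (29, 2015, 39), (29, 2015, 6), (29, 2017, 10), (29, 2017, 20), (29, 2017, 35), (29, 2017, 39), (29, 2017, 6), (29, 2023, 10), (29, 2023, 20), (29, 2023, 35), (29, 2023, 39), (29, 2023, 6)}
π_{sid, aid} gives {(23, 34), (23, 8), (29, 10), (29, 20), (29, 35), (29, 39), (29, 6)} (29 duplicate(s) eliminated).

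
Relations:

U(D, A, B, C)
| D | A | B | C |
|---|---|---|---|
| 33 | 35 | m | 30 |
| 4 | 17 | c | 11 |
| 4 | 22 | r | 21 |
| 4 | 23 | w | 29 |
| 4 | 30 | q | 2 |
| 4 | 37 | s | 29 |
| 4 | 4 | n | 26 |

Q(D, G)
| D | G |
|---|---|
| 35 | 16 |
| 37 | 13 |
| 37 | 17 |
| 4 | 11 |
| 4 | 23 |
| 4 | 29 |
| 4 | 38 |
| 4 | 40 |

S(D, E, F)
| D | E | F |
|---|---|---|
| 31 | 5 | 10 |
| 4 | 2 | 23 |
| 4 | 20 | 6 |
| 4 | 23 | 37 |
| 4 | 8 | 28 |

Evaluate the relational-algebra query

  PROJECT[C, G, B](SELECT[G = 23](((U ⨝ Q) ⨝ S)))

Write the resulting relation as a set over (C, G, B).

{(11, 23, c), (2, 23, q), (21, 23, r), (26, 23, n), (29, 23, s), (29, 23, w)}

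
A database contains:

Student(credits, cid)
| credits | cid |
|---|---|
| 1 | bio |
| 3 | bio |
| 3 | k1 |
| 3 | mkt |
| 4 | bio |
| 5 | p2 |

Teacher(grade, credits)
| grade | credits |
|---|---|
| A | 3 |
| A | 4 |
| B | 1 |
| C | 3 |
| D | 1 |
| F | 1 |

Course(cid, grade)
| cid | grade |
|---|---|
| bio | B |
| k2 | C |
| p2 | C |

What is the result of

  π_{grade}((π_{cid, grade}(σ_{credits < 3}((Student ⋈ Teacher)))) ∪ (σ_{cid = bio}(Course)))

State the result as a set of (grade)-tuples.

Joining Student and Teacher on credits yields {(1, bio, B), (1, bio, D), (1, bio, F), (3, bio, A), (3, bio, C), (3, k1, A), (3, k1, C), (3, mkt, A), (3, mkt, C), (4, bio, A)}.
Apply σ_{credits < 3}; surviving tuples: {(1, bio, B), (1, bio, D), (1, bio, F)}
π[cid, grade]: project onto (cid, grade) → {(bio, B), (bio, D), (bio, F)}
Apply σ_{cid = bio}; surviving tuples: {(bio, B)}
Taking the union: {(bio, B), (bio, D), (bio, F)}
π[grade]: project onto (grade) → {B, D, F}

{B, D, F}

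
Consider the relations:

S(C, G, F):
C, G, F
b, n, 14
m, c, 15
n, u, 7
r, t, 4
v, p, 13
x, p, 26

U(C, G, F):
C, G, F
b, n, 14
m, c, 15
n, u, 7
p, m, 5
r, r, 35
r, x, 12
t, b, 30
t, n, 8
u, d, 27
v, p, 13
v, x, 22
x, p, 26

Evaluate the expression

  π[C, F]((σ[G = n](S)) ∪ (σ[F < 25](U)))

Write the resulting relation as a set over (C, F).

Filtering on G = n leaves {(b, n, 14)}.
Filtering on F < 25 leaves {(b, n, 14), (m, c, 15), (n, u, 7), (p, m, 5), (r, x, 12), (t, n, 8), (v, p, 13), (v, x, 22)}.
Union: {(b, n, 14)} with {(b, n, 14), (m, c, 15), (n, u, 7), (p, m, 5), (r, x, 12), (t, n, 8), (v, p, 13), (v, x, 22)} → {(b, n, 14), (m, c, 15), (n, u, 7), (p, m, 5), (r, x, 12), (t, n, 8), (v, p, 13), (v, x, 22)}
π_{C, F} gives {(b, 14), (m, 15), (n, 7), (p, 5), (r, 12), (t, 8), (v, 13), (v, 22)}.

{(b, 14), (m, 15), (n, 7), (p, 5), (r, 12), (t, 8), (v, 13), (v, 22)}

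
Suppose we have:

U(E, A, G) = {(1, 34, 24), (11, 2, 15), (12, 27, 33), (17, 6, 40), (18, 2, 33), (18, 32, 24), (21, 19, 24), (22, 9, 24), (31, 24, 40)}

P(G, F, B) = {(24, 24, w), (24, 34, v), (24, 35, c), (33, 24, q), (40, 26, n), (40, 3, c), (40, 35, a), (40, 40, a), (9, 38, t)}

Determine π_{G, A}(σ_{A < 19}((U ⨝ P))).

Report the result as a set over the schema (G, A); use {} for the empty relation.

{(24, 9), (33, 2), (40, 6)}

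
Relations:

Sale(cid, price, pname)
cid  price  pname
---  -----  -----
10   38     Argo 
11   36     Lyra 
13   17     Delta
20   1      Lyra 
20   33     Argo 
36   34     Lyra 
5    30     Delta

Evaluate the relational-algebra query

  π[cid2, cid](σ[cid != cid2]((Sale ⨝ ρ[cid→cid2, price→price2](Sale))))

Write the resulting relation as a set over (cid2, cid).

{(10, 20), (11, 20), (11, 36), (13, 5), (20, 10), (20, 11), (20, 36), (36, 11), (36, 20), (5, 13)}

ρ[cid→cid2, price→price2]: schema becomes (cid2, price2, pname); tuples unchanged.
Natural join on pname: {(10, 38, Argo, 10, 38), (10, 38, Argo, 20, 33), (11, 36, Lyra, 11, 36), (11, 36, Lyra, 20, 1), (11, 36, Lyra, 36, 34), (13, 17, Delta, 13, 17), (13, 17, Delta, 5, 30), (20, 1, Lyra, 11, 36), (20, 1, Lyra, 20, 1), (20, 1, Lyra, 36, 34), (20, 33, Argo, 10, 38), (20, 33, Argo, 20, 33), (36, 34, Lyra, 11, 36), (36, 34, Lyra, 20, 1), (36, 34, Lyra, 36, 34), (5, 30, Delta, 13, 17), (5, 30, Delta, 5, 30)}
Selection cid != cid2: {(10, 38, Argo, 20, 33), (11, 36, Lyra, 20, 1), (11, 36, Lyra, 36, 34), (13, 17, Delta, 5, 30), (20, 1, Lyra, 11, 36), (20, 1, Lyra, 36, 34), (20, 33, Argo, 10, 38), (36, 34, Lyra, 11, 36), (36, 34, Lyra, 20, 1), (5, 30, Delta, 13, 17)}
Keep only column(s) cid2, cid: {(10, 20), (11, 20), (11, 36), (13, 5), (20, 10), (20, 11), (20, 36), (36, 11), (36, 20), (5, 13)}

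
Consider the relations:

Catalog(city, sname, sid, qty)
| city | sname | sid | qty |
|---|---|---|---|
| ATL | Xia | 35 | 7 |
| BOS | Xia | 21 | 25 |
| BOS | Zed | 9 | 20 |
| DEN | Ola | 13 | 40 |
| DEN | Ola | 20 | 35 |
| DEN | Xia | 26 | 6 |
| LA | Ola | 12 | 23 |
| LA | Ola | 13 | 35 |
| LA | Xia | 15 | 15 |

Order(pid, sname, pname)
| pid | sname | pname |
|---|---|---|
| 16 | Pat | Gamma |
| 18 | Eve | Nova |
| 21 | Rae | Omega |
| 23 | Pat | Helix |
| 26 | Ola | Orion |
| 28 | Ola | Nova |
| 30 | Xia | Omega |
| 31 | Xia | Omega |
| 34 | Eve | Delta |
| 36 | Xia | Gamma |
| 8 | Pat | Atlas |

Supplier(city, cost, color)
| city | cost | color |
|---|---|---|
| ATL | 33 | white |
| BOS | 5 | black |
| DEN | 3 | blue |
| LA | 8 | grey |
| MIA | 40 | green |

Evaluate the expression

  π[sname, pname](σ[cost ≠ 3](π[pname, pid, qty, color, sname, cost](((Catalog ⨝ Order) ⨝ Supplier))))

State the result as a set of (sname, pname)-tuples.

{(Ola, Nova), (Ola, Orion), (Xia, Gamma), (Xia, Omega)}

Natural join on sname: {(ATL, Xia, 35, 7, 30, Omega), (ATL, Xia, 35, 7, 31, Omega), (ATL, Xia, 35, 7, 36, Gamma), (BOS, Xia, 21, 25, 30, Omega), (BOS, Xia, 21, 25, 31, Omega), (BOS, Xia, 21, 25, 36, Gamma), (DEN, Ola, 13, 40, 26, Orion), (DEN, Ola, 13, 40, 28, Nova), (DEN, Ola, 20, 35, 26, Orion), (DEN, Ola, 20, 35, 28, Nova), (DEN, Xia, 26, 6, 30, Omega), (DEN, Xia, 26, 6, 31, Omega), (DEN, Xia, 26, 6, 36, Gamma), (LA, Ola, 12, 23, 26, Orion), (LA, Ola, 12, 23, 28, Nova), (LA, Ola, 13, 35, 26, Orion), (LA, Ola, 13, 35, 28, Nova), (LA, Xia, 15, 15, 30, Omega), (LA, Xia, 15, 15, 31, Omega), (LA, Xia, 15, 15, 36, Gamma)}
Natural join on city: {(ATL, Xia, 35, 7, 30, Omega, 33, white), (ATL, Xia, 35, 7, 31, Omega, 33, white), (ATL, Xia, 35, 7, 36, Gamma, 33, white), (BOS, Xia, 21, 25, 30, Omega, 5, black), (BOS, Xia, 21, 25, 31, Omega, 5, black), (BOS, Xia, 21, 25, 36, Gamma, 5, black), (DEN, Ola, 13, 40, 26, Orion, 3, blue), (DEN, Ola, 13, 40, 28, Nova, 3, blue), (DEN, Ola, 20, 35, 26, Orion, 3, blue), (DEN, Ola, 20, 35, 28, Nova, 3, blue), (DEN, Xia, 26, 6, 30, Omega, 3, blue), (DEN, Xia, 26, 6, 31, Omega, 3, blue), (DEN, Xia, 26, 6, 36, Gamma, 3, blue), (LA, Ola, 12, 23, 26, Orion, 8, grey), (LA, Ola, 12, 23, 28, Nova, 8, grey), (LA, Ola, 13, 35, 26, Orion, 8, grey), (LA, Ola, 13, 35, 28, Nova, 8, grey), (LA, Xia, 15, 15, 30, Omega, 8, grey), (LA, Xia, 15, 15, 31, Omega, 8, grey), (LA, Xia, 15, 15, 36, Gamma, 8, grey)}
Projecting to pname, pid, qty, color, sname, cost: {(Gamma, 36, 15, grey, Xia, 8), (Gamma, 36, 25, black, Xia, 5), (Gamma, 36, 6, blue, Xia, 3), (Gamma, 36, 7, white, Xia, 33), (Nova, 28, 23, grey, Ola, 8), (Nova, 28, 35, blue, Ola, 3), (Nova, 28, 35, grey, Ola, 8), (Nova, 28, 40, blue, Ola, 3), (Omega, 30, 15, grey, Xia, 8), (Omega, 30, 25, black, Xia, 5), (Omega, 30, 6, blue, Xia, 3), (Omega, 30, 7, white, Xia, 33), (Omega, 31, 15, grey, Xia, 8), (Omega, 31, 25, black, Xia, 5), (Omega, 31, 6, blue, Xia, 3), (Omega, 31, 7, white, Xia, 33), (Orion, 26, 23, grey, Ola, 8), (Orion, 26, 35, blue, Ola, 3), (Orion, 26, 35, grey, Ola, 8), (Orion, 26, 40, blue, Ola, 3)}
Filtering on cost ≠ 3 leaves {(Gamma, 36, 15, grey, Xia, 8), (Gamma, 36, 25, black, Xia, 5), (Gamma, 36, 7, white, Xia, 33), (Nova, 28, 23, grey, Ola, 8), (Nova, 28, 35, grey, Ola, 8), (Omega, 30, 15, grey, Xia, 8), (Omega, 30, 25, black, Xia, 5), (Omega, 30, 7, white, Xia, 33), (Omega, 31, 15, grey, Xia, 8), (Omega, 31, 25, black, Xia, 5), (Omega, 31, 7, white, Xia, 33), (Orion, 26, 23, grey, Ola, 8), (Orion, 26, 35, grey, Ola, 8)}.
Projecting to sname, pname (9 duplicate(s) eliminated): {(Ola, Nova), (Ola, Orion), (Xia, Gamma), (Xia, Omega)}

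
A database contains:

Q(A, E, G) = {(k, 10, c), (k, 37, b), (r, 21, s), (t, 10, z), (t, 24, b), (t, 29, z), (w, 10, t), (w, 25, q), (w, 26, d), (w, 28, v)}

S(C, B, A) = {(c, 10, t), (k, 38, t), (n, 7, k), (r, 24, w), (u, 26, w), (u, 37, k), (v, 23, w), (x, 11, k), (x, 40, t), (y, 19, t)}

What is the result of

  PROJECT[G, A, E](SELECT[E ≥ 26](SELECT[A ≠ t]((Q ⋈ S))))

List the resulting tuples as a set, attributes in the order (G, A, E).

Natural join on A: {(k, 10, c, n, 7), (k, 10, c, u, 37), (k, 10, c, x, 11), (k, 37, b, n, 7), (k, 37, b, u, 37), (k, 37, b, x, 11), (t, 10, z, c, 10), (t, 10, z, k, 38), (t, 10, z, x, 40), (t, 10, z, y, 19), (t, 24, b, c, 10), (t, 24, b, k, 38), (t, 24, b, x, 40), (t, 24, b, y, 19), (t, 29, z, c, 10), (t, 29, z, k, 38), (t, 29, z, x, 40), (t, 29, z, y, 19), (w, 10, t, r, 24), (w, 10, t, u, 26), (w, 10, t, v, 23), (w, 25, q, r, 24), (w, 25, q, u, 26), (w, 25, q, v, 23), (w, 26, d, r, 24), (w, 26, d, u, 26), (w, 26, d, v, 23), (w, 28, v, r, 24), (w, 28, v, u, 26), (w, 28, v, v, 23)}
Apply σ_{A ≠ t}; surviving tuples: {(k, 10, c, n, 7), (k, 10, c, u, 37), (k, 10, c, x, 11), (k, 37, b, n, 7), (k, 37, b, u, 37), (k, 37, b, x, 11), (w, 10, t, r, 24), (w, 10, t, u, 26), (w, 10, t, v, 23), (w, 25, q, r, 24), (w, 25, q, u, 26), (w, 25, q, v, 23), (w, 26, d, r, 24), (w, 26, d, u, 26), (w, 26, d, v, 23), (w, 28, v, r, 24), (w, 28, v, u, 26), (w, 28, v, v, 23)}
Apply σ_{E ≥ 26}; surviving tuples: {(k, 37, b, n, 7), (k, 37, b, u, 37), (k, 37, b, x, 11), (w, 26, d, r, 24), (w, 26, d, u, 26), (w, 26, d, v, 23), (w, 28, v, r, 24), (w, 28, v, u, 26), (w, 28, v, v, 23)}
Projecting to G, A, E (6 duplicate(s) eliminated): {(b, k, 37), (d, w, 26), (v, w, 28)}

{(b, k, 37), (d, w, 26), (v, w, 28)}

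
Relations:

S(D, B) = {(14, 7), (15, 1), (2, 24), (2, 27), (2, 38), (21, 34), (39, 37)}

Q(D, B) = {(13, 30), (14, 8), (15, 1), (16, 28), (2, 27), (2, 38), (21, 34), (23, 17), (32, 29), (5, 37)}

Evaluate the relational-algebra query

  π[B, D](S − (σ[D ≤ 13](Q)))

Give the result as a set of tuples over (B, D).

Selection D ≤ 13: {(13, 30), (2, 27), (2, 38), (5, 37)}
Difference: {(14, 7), (15, 1), (2, 24), (2, 27), (2, 38), (21, 34), (39, 37)} with {(13, 30), (2, 27), (2, 38), (5, 37)} → {(14, 7), (15, 1), (2, 24), (21, 34), (39, 37)}
Keep only column(s) B, D: {(1, 15), (24, 2), (34, 21), (37, 39), (7, 14)}

{(1, 15), (24, 2), (34, 21), (37, 39), (7, 14)}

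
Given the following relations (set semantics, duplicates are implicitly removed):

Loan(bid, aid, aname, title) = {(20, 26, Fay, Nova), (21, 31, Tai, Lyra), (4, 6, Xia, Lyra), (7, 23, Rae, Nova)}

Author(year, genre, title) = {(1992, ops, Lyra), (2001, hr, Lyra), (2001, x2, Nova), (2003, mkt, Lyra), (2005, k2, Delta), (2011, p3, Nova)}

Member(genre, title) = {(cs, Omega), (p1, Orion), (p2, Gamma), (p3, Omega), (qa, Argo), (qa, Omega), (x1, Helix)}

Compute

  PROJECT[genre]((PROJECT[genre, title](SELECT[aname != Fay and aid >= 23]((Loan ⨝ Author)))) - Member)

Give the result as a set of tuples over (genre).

Joining Loan and Author on title yields {(20, 26, Fay, Nova, 2001, x2), (20, 26, Fay, Nova, 2011, p3), (21, 31, Tai, Lyra, 1992, ops), (21, 31, Tai, Lyra, 2001, hr), (21, 31, Tai, Lyra, 2003, mkt), (4, 6, Xia, Lyra, 1992, ops), (4, 6, Xia, Lyra, 2001, hr), (4, 6, Xia, Lyra, 2003, mkt), (7, 23, Rae, Nova, 2001, x2), (7, 23, Rae, Nova, 2011, p3)}.
Selection aname != Fay and aid >= 23: {(21, 31, Tai, Lyra, 1992, ops), (21, 31, Tai, Lyra, 2001, hr), (21, 31, Tai, Lyra, 2003, mkt), (7, 23, Rae, Nova, 2001, x2), (7, 23, Rae, Nova, 2011, p3)}
π_{genre, title} gives {(hr, Lyra), (mkt, Lyra), (ops, Lyra), (p3, Nova), (x2, Nova)}.
Set difference of the two operands is {(hr, Lyra), (mkt, Lyra), (ops, Lyra), (p3, Nova), (x2, Nova)}.
π_{genre} gives {hr, mkt, ops, p3, x2}.

{hr, mkt, ops, p3, x2}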